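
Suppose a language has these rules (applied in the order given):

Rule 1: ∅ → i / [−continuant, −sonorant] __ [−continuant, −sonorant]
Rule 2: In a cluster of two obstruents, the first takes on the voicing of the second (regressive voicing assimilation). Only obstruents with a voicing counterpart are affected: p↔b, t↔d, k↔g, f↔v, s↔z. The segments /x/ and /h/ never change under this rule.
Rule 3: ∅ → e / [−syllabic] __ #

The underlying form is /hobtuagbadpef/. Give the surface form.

Rule 1 (stop-cluster i-epenthesis): /b/ and /t/ form a stop–stop cluster, so [i] is inserted between them. /g/ and /b/ form a stop–stop cluster, so [i] is inserted between them. /d/ and /p/ form a stop–stop cluster, so [i] is inserted between them. /hobtuagbadpef/ → hobituagibadipef.
Rule 2 (regressive voicing assimilation): no segment meets the environment; /hobituagibadipef/ is unchanged.
Rule 3 (final e-epenthesis): the form ends in the consonant /f/, so [e] is inserted word-finally. /hobituagibadipef/ → hobituagibadipefe.

hobituagibadipefe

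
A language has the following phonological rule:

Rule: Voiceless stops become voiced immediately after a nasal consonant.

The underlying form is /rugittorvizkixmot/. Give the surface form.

rugittorvizkixmot

No segment of /rugittorvizkixmot/ meets the structural description of the rule, so the form surfaces unchanged.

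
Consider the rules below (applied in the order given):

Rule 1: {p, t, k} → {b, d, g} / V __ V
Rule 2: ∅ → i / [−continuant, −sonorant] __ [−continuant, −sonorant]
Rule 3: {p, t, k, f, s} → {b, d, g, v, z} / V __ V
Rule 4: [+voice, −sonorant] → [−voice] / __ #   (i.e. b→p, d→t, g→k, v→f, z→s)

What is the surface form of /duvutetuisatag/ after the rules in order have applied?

Rule 1 (intervocalic voicing): /t/ is a voiceless stop between vowels /u/ and /e/, so it voices to [d]. /t/ is a voiceless stop between vowels /e/ and /u/, so it voices to [d]. /t/ is a voiceless stop between vowels /a/ and /a/, so it voices to [d]. /duvutetuisatag/ → duvudeduisadag.
Rule 2 (stop-cluster i-epenthesis): no segment meets the environment; /duvudeduisadag/ is unchanged.
Rule 3 (intervocalic voicing): /s/ is a voiceless obstruent between vowels /i/ and /a/, so it voices to [z]. /duvudeduisadag/ → duvudeduizadag.
Rule 4 (final devoicing): /g/ is a voiced obstruent in word-final position, so it devoices to [k]. /duvudeduizadag/ → duvudeduizadak.

duvudeduizadak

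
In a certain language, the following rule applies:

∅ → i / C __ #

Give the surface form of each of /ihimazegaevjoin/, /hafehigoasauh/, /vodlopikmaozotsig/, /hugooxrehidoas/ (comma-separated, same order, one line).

ihimazegaevjoini, hafehigoasauhi, vodlopikmaozotsigi, hugooxrehidoasi

/ihimazegaevjoin/: the form ends in the consonant /n/, so [i] is inserted word-finally. → [ihimazegaevjoini].
/hafehigoasauh/: the form ends in the consonant /h/, so [i] is inserted word-finally. → [hafehigoasauhi].
/vodlopikmaozotsig/: the form ends in the consonant /g/, so [i] is inserted word-finally. → [vodlopikmaozotsigi].
/hugooxrehidoas/: the form ends in the consonant /s/, so [i] is inserted word-finally. → [hugooxrehidoasi].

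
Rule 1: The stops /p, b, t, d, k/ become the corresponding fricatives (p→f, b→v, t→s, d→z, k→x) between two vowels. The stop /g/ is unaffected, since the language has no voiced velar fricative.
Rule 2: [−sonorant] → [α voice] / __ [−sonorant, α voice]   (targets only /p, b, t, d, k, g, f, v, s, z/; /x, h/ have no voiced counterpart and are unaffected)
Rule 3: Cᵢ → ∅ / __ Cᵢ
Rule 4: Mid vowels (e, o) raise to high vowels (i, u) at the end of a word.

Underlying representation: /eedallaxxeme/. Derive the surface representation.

eezalaxemi

Rule 1 (intervocalic spirantization): /d/ is a stop between vowels /e/ and /a/, so it spirantizes to the fricative [z]. /eedallaxxeme/ → eezallaxxeme.
Rule 2 (regressive voicing assimilation): no segment meets the environment; /eezallaxxeme/ is unchanged.
Rule 3 (degemination): /ll/ is a geminate; the first /l/ deletes. /xx/ is a geminate; the first /x/ deletes. /eezallaxxeme/ → eezalaxeme.
Rule 4 (final vowel raising): /e/ is a mid vowel in word-final position, so it raises to [i]. /eezalaxeme/ → eezalaxemi.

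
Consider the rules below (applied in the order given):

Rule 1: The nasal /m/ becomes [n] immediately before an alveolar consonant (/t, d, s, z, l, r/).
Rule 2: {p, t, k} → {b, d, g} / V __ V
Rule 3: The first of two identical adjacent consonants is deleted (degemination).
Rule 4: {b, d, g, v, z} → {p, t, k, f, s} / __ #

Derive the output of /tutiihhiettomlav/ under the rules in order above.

Rule 1 (nasal place assimilation): /m/ precedes the alveolar consonant /l/, so it assimilates in place to [n]. /tutiihhiettomlav/ → tutiihhiettonlav.
Rule 2 (intervocalic voicing): /t/ is a voiceless stop between vowels /u/ and /i/, so it voices to [d]. /tutiihhiettonlav/ → tudiihhiettonlav.
Rule 3 (degemination): /hh/ is a geminate; the first /h/ deletes. /tt/ is a geminate; the first /t/ deletes. /tudiihhiettonlav/ → tudiihietonlav.
Rule 4 (final devoicing): /v/ is a voiced obstruent in word-final position, so it devoices to [f]. /tudiihietonlav/ → tudiihietonlaf.

tudiihietonlaf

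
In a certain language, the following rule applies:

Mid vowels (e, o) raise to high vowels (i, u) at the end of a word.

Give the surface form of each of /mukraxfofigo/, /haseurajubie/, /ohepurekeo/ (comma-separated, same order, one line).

mukraxfofigu, haseurajubii, ohepurekeu

/mukraxfofigo/: /o/ is a mid vowel in word-final position, so it raises to [u]. → [mukraxfofigu].
/haseurajubie/: /e/ is a mid vowel in word-final position, so it raises to [i]. → [haseurajubii].
/ohepurekeo/: /o/ is a mid vowel in word-final position, so it raises to [u]. → [ohepurekeu].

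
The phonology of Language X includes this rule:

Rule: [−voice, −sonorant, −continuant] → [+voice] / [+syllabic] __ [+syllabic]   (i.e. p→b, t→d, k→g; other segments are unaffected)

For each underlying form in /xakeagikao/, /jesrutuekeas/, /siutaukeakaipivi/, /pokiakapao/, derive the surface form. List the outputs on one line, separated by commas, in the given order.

xageagigao, jesruduegeas, siudaugeagaibivi, pogiagabao

/xakeagikao/: /k/ is a voiceless stop between vowels /a/ and /e/, so it voices to [g]. /k/ is a voiceless stop between vowels /i/ and /a/, so it voices to [g]. → [xageagigao].
/jesrutuekeas/: /t/ is a voiceless stop between vowels /u/ and /u/, so it voices to [d]. /k/ is a voiceless stop between vowels /e/ and /e/, so it voices to [g]. → [jesruduegeas].
/siutaukeakaipivi/: /t/ is a voiceless stop between vowels /u/ and /a/, so it voices to [d]. /k/ is a voiceless stop between vowels /u/ and /e/, so it voices to [g]. /k/ is a voiceless stop between vowels /a/ and /a/, so it voices to [g]. /p/ is a voiceless stop between vowels /i/ and /i/, so it voices to [b]. → [siudaugeagaibivi].
/pokiakapao/: /k/ is a voiceless stop between vowels /o/ and /i/, so it voices to [g]. /k/ is a voiceless stop between vowels /a/ and /a/, so it voices to [g]. /p/ is a voiceless stop between vowels /a/ and /a/, so it voices to [b]. → [pogiagabao].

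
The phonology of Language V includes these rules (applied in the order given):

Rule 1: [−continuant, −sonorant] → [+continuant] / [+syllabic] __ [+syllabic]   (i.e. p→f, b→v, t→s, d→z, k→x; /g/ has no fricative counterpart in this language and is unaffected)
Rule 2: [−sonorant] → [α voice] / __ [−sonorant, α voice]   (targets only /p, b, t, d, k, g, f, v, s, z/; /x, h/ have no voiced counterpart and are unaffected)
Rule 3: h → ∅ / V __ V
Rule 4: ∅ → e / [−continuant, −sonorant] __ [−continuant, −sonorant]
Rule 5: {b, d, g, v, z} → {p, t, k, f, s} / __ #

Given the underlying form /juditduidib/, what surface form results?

juzideduizip

Rule 1 (intervocalic spirantization): /d/ is a stop between vowels /u/ and /i/, so it spirantizes to the fricative [z]. /d/ is a stop between vowels /i/ and /i/, so it spirantizes to the fricative [z]. /juditduidib/ → juzitduizib.
Rule 2 (regressive voicing assimilation): /t/ precedes the voiced obstruent /d/, so it voices to [d] by assimilation. /juzitduizib/ → juzidduizib.
Rule 3 (intervocalic h-deletion): no segment meets the environment; /juzidduizib/ is unchanged.
Rule 4 (stop-cluster e-epenthesis): /d/ and /d/ form a stop–stop cluster, so [e] is inserted between them. /juzidduizib/ → juzideduizib.
Rule 5 (final devoicing): /b/ is a voiced obstruent in word-final position, so it devoices to [p]. /juzideduizib/ → juzideduizip.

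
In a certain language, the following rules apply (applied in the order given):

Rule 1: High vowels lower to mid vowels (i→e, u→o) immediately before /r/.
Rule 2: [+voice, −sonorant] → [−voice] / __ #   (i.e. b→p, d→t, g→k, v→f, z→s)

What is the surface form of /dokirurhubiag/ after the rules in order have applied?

Rule 1 (pre-rhotic lowering): /i/ is a high vowel immediately before /r/, so it lowers to [e]. /u/ is a high vowel immediately before /r/, so it lowers to [o]. /dokirurhubiag/ → dokerorhubiag.
Rule 2 (final devoicing): /g/ is a voiced obstruent in word-final position, so it devoices to [k]. /dokerorhubiag/ → dokerorhubiak.

dokerorhubiak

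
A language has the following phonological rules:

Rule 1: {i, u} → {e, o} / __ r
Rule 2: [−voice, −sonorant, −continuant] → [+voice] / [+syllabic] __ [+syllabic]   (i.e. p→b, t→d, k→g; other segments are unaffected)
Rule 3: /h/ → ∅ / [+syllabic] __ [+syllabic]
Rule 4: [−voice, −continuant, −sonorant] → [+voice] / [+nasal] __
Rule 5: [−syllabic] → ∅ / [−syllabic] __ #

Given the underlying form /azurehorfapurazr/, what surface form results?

Rule 1 (pre-rhotic lowering): /u/ is a high vowel immediately before /r/, so it lowers to [o]. /u/ is a high vowel immediately before /r/, so it lowers to [o]. /azurehorfapurazr/ → azorehorfaporazr.
Rule 2 (intervocalic voicing): /p/ is a voiceless stop between vowels /a/ and /o/, so it voices to [b]. /azorehorfaporazr/ → azorehorfaborazr.
Rule 3 (intervocalic h-deletion): /h/ occurs between vowels /e/ and /o/, so it deletes. /azorehorfaborazr/ → azoreorfaborazr.
Rule 4 (post-nasal voicing): no segment meets the environment; /azoreorfaborazr/ is unchanged.
Rule 5 (final cluster simplification): /r/ is the second consonant of a word-final cluster /zr/, so it deletes. /azoreorfaborazr/ → azoreorfaboraz.

azoreorfaboraz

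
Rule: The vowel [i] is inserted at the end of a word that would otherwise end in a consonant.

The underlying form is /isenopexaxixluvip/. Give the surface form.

isenopexaxixluvipi

the form ends in the consonant /p/, so [i] is inserted word-finally.
Surface form: [isenopexaxixluvipi].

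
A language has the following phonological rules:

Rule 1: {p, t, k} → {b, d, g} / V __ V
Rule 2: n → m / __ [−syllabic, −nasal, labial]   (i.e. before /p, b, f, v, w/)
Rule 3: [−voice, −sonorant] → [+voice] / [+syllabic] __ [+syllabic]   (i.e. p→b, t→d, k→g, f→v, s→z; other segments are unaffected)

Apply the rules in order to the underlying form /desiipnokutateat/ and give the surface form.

deziipnogudadeat

Rule 1 (intervocalic voicing): /k/ is a voiceless stop between vowels /o/ and /u/, so it voices to [g]. /t/ is a voiceless stop between vowels /u/ and /a/, so it voices to [d]. /t/ is a voiceless stop between vowels /a/ and /e/, so it voices to [d]. /desiipnokutateat/ → desiipnogudadeat.
Rule 2 (nasal place assimilation): no segment meets the environment; /desiipnogudadeat/ is unchanged.
Rule 3 (intervocalic voicing): /s/ is a voiceless obstruent between vowels /e/ and /i/, so it voices to [z]. /desiipnogudadeat/ → deziipnogudadeat.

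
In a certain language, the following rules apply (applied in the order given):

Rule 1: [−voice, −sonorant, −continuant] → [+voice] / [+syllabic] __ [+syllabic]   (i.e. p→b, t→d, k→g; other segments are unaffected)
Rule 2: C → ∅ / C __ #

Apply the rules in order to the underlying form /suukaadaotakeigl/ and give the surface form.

suugaadaodageig

Rule 1 (intervocalic voicing): /k/ is a voiceless stop between vowels /u/ and /a/, so it voices to [g]. /t/ is a voiceless stop between vowels /o/ and /a/, so it voices to [d]. /k/ is a voiceless stop between vowels /a/ and /e/, so it voices to [g]. /suukaadaotakeigl/ → suugaadaodageigl.
Rule 2 (final cluster simplification): /l/ is the second consonant of a word-final cluster /gl/, so it deletes. /suugaadaodageigl/ → suugaadaodageig.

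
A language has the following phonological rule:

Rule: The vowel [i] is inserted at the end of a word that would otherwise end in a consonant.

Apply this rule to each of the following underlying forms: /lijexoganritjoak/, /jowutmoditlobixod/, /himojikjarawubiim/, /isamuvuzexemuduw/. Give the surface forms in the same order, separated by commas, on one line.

lijexoganritjoaki, jowutmoditlobixodi, himojikjarawubiimi, isamuvuzexemuduwi

/lijexoganritjoak/: the form ends in the consonant /k/, so [i] is inserted word-finally. → [lijexoganritjoaki].
/jowutmoditlobixod/: the form ends in the consonant /d/, so [i] is inserted word-finally. → [jowutmoditlobixodi].
/himojikjarawubiim/: the form ends in the consonant /m/, so [i] is inserted word-finally. → [himojikjarawubiimi].
/isamuvuzexemuduw/: the form ends in the consonant /w/, so [i] is inserted word-finally. → [isamuvuzexemuduwi].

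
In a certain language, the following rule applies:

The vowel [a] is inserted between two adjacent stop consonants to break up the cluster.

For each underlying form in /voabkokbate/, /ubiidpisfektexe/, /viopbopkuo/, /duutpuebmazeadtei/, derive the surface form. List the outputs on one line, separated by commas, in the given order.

voabakokabate, ubiidapisfekatexe, viopabopakuo, duutapuebmazeadatei

/voabkokbate/: /b/ and /k/ form a stop–stop cluster, so [a] is inserted between them. /k/ and /b/ form a stop–stop cluster, so [a] is inserted between them. → [voabakokabate].
/ubiidpisfektexe/: /d/ and /p/ form a stop–stop cluster, so [a] is inserted between them. /k/ and /t/ form a stop–stop cluster, so [a] is inserted between them. → [ubiidapisfekatexe].
/viopbopkuo/: /p/ and /b/ form a stop–stop cluster, so [a] is inserted between them. /p/ and /k/ form a stop–stop cluster, so [a] is inserted between them. → [viopabopakuo].
/duutpuebmazeadtei/: /t/ and /p/ form a stop–stop cluster, so [a] is inserted between them. /d/ and /t/ form a stop–stop cluster, so [a] is inserted between them. → [duutapuebmazeadatei].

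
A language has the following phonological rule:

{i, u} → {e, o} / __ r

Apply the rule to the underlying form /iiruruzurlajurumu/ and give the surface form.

ieroruzorlajorumu

/i/ is a high vowel immediately before /r/, so it lowers to [e].
/u/ is a high vowel immediately before /r/, so it lowers to [o].
/u/ is a high vowel immediately before /r/, so it lowers to [o].
/u/ is a high vowel immediately before /r/, so it lowers to [o].
The other instances of /i/, /u/ do not occur in the required environment and remain unchanged.
Surface form: [ieroruzorlajorumu].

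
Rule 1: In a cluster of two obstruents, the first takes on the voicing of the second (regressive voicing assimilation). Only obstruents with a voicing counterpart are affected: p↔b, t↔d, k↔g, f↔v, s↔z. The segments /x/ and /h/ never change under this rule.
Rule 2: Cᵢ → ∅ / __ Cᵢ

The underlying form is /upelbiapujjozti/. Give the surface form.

Rule 1 (regressive voicing assimilation): /z/ precedes the voiceless obstruent /t/, so it devoices to [s] by assimilation. /upelbiapujjozti/ → upelbiapujjosti.
Rule 2 (degemination): /jj/ is a geminate; the first /j/ deletes. /upelbiapujjosti/ → upelbiapujosti.

upelbiapujosti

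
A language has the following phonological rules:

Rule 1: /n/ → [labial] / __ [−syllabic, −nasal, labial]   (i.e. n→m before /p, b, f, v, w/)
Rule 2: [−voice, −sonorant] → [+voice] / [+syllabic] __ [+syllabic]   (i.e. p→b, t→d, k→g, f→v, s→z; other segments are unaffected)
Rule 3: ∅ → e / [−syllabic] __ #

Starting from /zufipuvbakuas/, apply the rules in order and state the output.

zuvibuvbaguase

Rule 1 (nasal place assimilation): no segment meets the environment; /zufipuvbakuas/ is unchanged.
Rule 2 (intervocalic voicing): /f/ is a voiceless obstruent between vowels /u/ and /i/, so it voices to [v]. /p/ is a voiceless obstruent between vowels /i/ and /u/, so it voices to [b]. /k/ is a voiceless obstruent between vowels /a/ and /u/, so it voices to [g]. /zufipuvbakuas/ → zuvibuvbaguas.
Rule 3 (final e-epenthesis): the form ends in the consonant /s/, so [e] is inserted word-finally. /zuvibuvbaguas/ → zuvibuvbaguase.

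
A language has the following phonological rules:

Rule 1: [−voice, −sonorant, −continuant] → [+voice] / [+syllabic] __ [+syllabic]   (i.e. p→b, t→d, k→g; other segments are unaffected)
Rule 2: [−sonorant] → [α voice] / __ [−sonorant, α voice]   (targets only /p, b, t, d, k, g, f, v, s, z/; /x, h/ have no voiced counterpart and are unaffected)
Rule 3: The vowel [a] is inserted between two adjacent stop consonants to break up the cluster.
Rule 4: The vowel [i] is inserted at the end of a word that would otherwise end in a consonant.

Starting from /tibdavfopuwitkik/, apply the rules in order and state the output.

tibadaffobuwitakiki

Rule 1 (intervocalic voicing): /p/ is a voiceless stop between vowels /o/ and /u/, so it voices to [b]. /tibdavfopuwitkik/ → tibdavfobuwitkik.
Rule 2 (regressive voicing assimilation): /v/ precedes the voiceless obstruent /f/, so it devoices to [f] by assimilation. /tibdavfobuwitkik/ → tibdaffobuwitkik.
Rule 3 (stop-cluster a-epenthesis): /b/ and /d/ form a stop–stop cluster, so [a] is inserted between them. /t/ and /k/ form a stop–stop cluster, so [a] is inserted between them. /tibdaffobuwitkik/ → tibadaffobuwitakik.
Rule 4 (final i-epenthesis): the form ends in the consonant /k/, so [i] is inserted word-finally. /tibadaffobuwitakik/ → tibadaffobuwitakiki.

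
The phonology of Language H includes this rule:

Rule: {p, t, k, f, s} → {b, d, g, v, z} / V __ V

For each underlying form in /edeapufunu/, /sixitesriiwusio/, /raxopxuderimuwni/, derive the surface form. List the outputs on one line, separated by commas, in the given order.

edeabuvunu, sixidesriiwuzio, raxopxuderimuwni

/edeapufunu/: /p/ is a voiceless obstruent between vowels /a/ and /u/, so it voices to [b]. /f/ is a voiceless obstruent between vowels /u/ and /u/, so it voices to [v]. → [edeabuvunu].
/sixitesriiwusio/: /t/ is a voiceless obstruent between vowels /i/ and /e/, so it voices to [d]. /s/ is a voiceless obstruent between vowels /u/ and /i/, so it voices to [z]. → [sixidesriiwuzio].
/raxopxuderimuwni/: the rule's environment is not met; surfaces unchanged as [raxopxuderimuwni].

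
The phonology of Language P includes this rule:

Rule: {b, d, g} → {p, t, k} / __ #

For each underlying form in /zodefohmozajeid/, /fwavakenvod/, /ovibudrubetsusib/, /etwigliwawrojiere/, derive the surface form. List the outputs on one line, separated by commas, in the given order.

/zodefohmozajeid/: /d/ is a voiced stop in word-final position, so it devoices to [t]. → [zodefohmozajeit].
/fwavakenvod/: /d/ is a voiced stop in word-final position, so it devoices to [t]. → [fwavakenvot].
/ovibudrubetsusib/: /b/ is a voiced stop in word-final position, so it devoices to [p]. → [ovibudrubetsusip].
/etwigliwawrojiere/: the rule's environment is not met; surfaces unchanged as [etwigliwawrojiere].

zodefohmozajeit, fwavakenvot, ovibudrubetsusip, etwigliwawrojiere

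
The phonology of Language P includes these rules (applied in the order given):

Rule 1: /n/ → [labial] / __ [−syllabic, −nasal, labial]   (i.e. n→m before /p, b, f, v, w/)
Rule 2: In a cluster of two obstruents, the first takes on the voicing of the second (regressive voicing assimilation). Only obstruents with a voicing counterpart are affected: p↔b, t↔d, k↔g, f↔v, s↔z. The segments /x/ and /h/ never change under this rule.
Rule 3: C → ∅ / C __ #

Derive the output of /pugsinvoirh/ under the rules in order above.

Rule 1 (nasal place assimilation): /n/ precedes the labial consonant /v/, so it assimilates in place to [m]. /pugsinvoirh/ → pugsimvoirh.
Rule 2 (regressive voicing assimilation): /g/ precedes the voiceless obstruent /s/, so it devoices to [k] by assimilation. /pugsimvoirh/ → puksimvoirh.
Rule 3 (final cluster simplification): /h/ is the second consonant of a word-final cluster /rh/, so it deletes. /puksimvoirh/ → puksimvoir.

puksimvoir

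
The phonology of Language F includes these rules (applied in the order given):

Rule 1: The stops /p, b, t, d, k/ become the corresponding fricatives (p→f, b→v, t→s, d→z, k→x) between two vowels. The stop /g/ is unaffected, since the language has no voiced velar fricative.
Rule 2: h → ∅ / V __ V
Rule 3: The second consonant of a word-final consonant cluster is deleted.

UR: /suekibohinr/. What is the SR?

Rule 1 (intervocalic spirantization): /k/ is a stop between vowels /e/ and /i/, so it spirantizes to the fricative [x]. /b/ is a stop between vowels /i/ and /o/, so it spirantizes to the fricative [v]. /suekibohinr/ → suexivohinr.
Rule 2 (intervocalic h-deletion): /h/ occurs between vowels /o/ and /i/, so it deletes. /suexivohinr/ → suexivoinr.
Rule 3 (final cluster simplification): /r/ is the second consonant of a word-final cluster /nr/, so it deletes. /suexivoinr/ → suexivoin.

suexivoin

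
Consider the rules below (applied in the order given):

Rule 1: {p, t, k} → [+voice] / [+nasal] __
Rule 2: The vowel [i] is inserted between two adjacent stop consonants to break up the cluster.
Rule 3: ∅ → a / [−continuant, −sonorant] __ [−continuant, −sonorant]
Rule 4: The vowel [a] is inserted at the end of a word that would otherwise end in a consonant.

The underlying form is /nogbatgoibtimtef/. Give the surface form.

nogibatigoibitimdefa

Rule 1 (post-nasal voicing): /t/ is a voiceless stop immediately after the nasal /m/, so it voices to [d]. /nogbatgoibtimtef/ → nogbatgoibtimdef.
Rule 2 (stop-cluster i-epenthesis): /g/ and /b/ form a stop–stop cluster, so [i] is inserted between them. /t/ and /g/ form a stop–stop cluster, so [i] is inserted between them. /b/ and /t/ form a stop–stop cluster, so [i] is inserted between them. /nogbatgoibtimdef/ → nogibatigoibitimdef.
Rule 3 (stop-cluster a-epenthesis): no segment meets the environment; /nogibatigoibitimdef/ is unchanged.
Rule 4 (final a-epenthesis): the form ends in the consonant /f/, so [a] is inserted word-finally. /nogibatigoibitimdef/ → nogibatigoibitimdefa.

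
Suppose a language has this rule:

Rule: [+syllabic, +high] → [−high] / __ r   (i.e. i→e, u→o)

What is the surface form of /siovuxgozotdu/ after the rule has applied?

No segment of /siovuxgozotdu/ meets the structural description of the rule, so the form surfaces unchanged.

siovuxgozotdu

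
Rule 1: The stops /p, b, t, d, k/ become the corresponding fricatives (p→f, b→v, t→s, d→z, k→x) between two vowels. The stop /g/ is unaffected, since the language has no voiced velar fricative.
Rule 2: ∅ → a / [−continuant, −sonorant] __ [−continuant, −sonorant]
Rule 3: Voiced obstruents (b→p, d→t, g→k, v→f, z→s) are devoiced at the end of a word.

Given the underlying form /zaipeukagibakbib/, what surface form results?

Rule 1 (intervocalic spirantization): /p/ is a stop between vowels /i/ and /e/, so it spirantizes to the fricative [f]. /k/ is a stop between vowels /u/ and /a/, so it spirantizes to the fricative [x]. /b/ is a stop between vowels /i/ and /a/, so it spirantizes to the fricative [v]. /zaipeukagibakbib/ → zaifeuxagivakbib.
Rule 2 (stop-cluster a-epenthesis): /k/ and /b/ form a stop–stop cluster, so [a] is inserted between them. /zaifeuxagivakbib/ → zaifeuxagivakabib.
Rule 3 (final devoicing): /b/ is a voiced obstruent in word-final position, so it devoices to [p]. /zaifeuxagivakabib/ → zaifeuxagivakabip.

zaifeuxagivakabip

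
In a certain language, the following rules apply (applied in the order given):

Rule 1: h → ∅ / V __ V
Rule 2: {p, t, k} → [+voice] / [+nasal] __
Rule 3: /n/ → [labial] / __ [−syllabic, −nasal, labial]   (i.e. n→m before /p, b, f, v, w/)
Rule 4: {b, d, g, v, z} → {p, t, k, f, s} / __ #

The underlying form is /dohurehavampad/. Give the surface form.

Rule 1 (intervocalic h-deletion): /h/ occurs between vowels /o/ and /u/, so it deletes. /h/ occurs between vowels /e/ and /a/, so it deletes. /dohurehavampad/ → doureavampad.
Rule 2 (post-nasal voicing): /p/ is a voiceless stop immediately after the nasal /m/, so it voices to [b]. /doureavampad/ → doureavambad.
Rule 3 (nasal place assimilation): no segment meets the environment; /doureavambad/ is unchanged.
Rule 4 (final devoicing): /d/ is a voiced obstruent in word-final position, so it devoices to [t]. /doureavambad/ → doureavambat.

doureavambat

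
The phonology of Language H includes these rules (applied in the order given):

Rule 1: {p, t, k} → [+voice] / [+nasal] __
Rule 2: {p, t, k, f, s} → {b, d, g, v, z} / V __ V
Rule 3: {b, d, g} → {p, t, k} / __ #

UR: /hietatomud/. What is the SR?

Rule 1 (post-nasal voicing): no segment meets the environment; /hietatomud/ is unchanged.
Rule 2 (intervocalic voicing): /t/ is a voiceless obstruent between vowels /e/ and /a/, so it voices to [d]. /t/ is a voiceless obstruent between vowels /a/ and /o/, so it voices to [d]. /hietatomud/ → hiedadomud.
Rule 3 (final devoicing): /d/ is a voiced stop in word-final position, so it devoices to [t]. /hiedadomud/ → hiedadomut.

hiedadomut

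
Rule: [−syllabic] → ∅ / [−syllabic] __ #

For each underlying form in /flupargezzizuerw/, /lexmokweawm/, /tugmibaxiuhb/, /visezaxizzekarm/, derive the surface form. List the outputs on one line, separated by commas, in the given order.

flupargezzizuer, lexmokweaw, tugmibaxiuh, visezaxizzekar

/flupargezzizuerw/: /w/ is the second consonant of a word-final cluster /rw/, so it deletes. → [flupargezzizuer].
/lexmokweawm/: /m/ is the second consonant of a word-final cluster /wm/, so it deletes. → [lexmokweaw].
/tugmibaxiuhb/: /b/ is the second consonant of a word-final cluster /hb/, so it deletes. → [tugmibaxiuh].
/visezaxizzekarm/: /m/ is the second consonant of a word-final cluster /rm/, so it deletes. → [visezaxizzekar].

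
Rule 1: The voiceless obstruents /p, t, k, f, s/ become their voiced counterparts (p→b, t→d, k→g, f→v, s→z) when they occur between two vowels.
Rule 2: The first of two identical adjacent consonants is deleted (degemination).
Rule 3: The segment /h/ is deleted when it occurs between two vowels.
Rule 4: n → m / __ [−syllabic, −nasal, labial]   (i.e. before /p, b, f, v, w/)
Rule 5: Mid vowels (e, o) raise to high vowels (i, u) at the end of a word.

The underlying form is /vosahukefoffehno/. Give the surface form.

Rule 1 (intervocalic voicing): /s/ is a voiceless obstruent between vowels /o/ and /a/, so it voices to [z]. /k/ is a voiceless obstruent between vowels /u/ and /e/, so it voices to [g]. /f/ is a voiceless obstruent between vowels /e/ and /o/, so it voices to [v]. /vosahukefoffehno/ → vozahugevoffehno.
Rule 2 (degemination): /ff/ is a geminate; the first /f/ deletes. /vozahugevoffehno/ → vozahugevofehno.
Rule 3 (intervocalic h-deletion): /h/ occurs between vowels /a/ and /u/, so it deletes. /vozahugevofehno/ → vozaugevofehno.
Rule 4 (nasal place assimilation): no segment meets the environment; /vozaugevofehno/ is unchanged.
Rule 5 (final vowel raising): /o/ is a mid vowel in word-final position, so it raises to [u]. /vozaugevofehno/ → vozaugevofehnu.

vozaugevofehnu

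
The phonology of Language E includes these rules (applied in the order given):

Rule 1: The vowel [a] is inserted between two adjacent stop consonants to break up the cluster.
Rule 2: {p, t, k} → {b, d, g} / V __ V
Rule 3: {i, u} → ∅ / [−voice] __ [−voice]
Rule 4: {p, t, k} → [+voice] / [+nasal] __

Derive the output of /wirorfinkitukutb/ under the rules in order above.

Rule 1 (stop-cluster a-epenthesis): /t/ and /b/ form a stop–stop cluster, so [a] is inserted between them. /wirorfinkitukutb/ → wirorfinkitukutab.
Rule 2 (intervocalic voicing): /t/ is a voiceless stop between vowels /i/ and /u/, so it voices to [d]. /k/ is a voiceless stop between vowels /u/ and /u/, so it voices to [g]. /t/ is a voiceless stop between vowels /u/ and /a/, so it voices to [d]. /wirorfinkitukutab/ → wirorfinkidugudab.
Rule 3 (high vowel syncope): no segment meets the environment; /wirorfinkidugudab/ is unchanged.
Rule 4 (post-nasal voicing): /k/ is a voiceless stop immediately after the nasal /n/, so it voices to [g]. /wirorfinkidugudab/ → wirorfingidugudab.

wirorfingidugudab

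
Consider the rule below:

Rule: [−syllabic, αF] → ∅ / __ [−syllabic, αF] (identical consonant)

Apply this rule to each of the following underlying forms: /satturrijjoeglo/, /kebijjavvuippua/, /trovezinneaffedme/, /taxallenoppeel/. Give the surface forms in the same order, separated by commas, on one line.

saturijoeglo, kebijavuipua, trovezineafedme, taxalenopeel

/satturrijjoeglo/: /tt/ is a geminate; the first /t/ deletes. /rr/ is a geminate; the first /r/ deletes. /jj/ is a geminate; the first /j/ deletes. → [saturijoeglo].
/kebijjavvuippua/: /jj/ is a geminate; the first /j/ deletes. /vv/ is a geminate; the first /v/ deletes. /pp/ is a geminate; the first /p/ deletes. → [kebijavuipua].
/trovezinneaffedme/: /nn/ is a geminate; the first /n/ deletes. /ff/ is a geminate; the first /f/ deletes. → [trovezineafedme].
/taxallenoppeel/: /ll/ is a geminate; the first /l/ deletes. /pp/ is a geminate; the first /p/ deletes. → [taxalenopeel].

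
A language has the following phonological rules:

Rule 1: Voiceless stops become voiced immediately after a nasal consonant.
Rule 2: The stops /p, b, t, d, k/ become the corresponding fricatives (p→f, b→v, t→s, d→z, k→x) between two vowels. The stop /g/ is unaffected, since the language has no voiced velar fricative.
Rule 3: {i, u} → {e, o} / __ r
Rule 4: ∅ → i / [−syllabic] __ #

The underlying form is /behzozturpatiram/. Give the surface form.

Rule 1 (post-nasal voicing): no segment meets the environment; /behzozturpatiram/ is unchanged.
Rule 2 (intervocalic spirantization): /t/ is a stop between vowels /a/ and /i/, so it spirantizes to the fricative [s]. /behzozturpatiram/ → behzozturpasiram.
Rule 3 (pre-rhotic lowering): /u/ is a high vowel immediately before /r/, so it lowers to [o]. /i/ is a high vowel immediately before /r/, so it lowers to [e]. /behzozturpasiram/ → behzoztorpaseram.
Rule 4 (final i-epenthesis): the form ends in the consonant /m/, so [i] is inserted word-finally. /behzoztorpaseram/ → behzoztorpaserami.

behzoztorpaserami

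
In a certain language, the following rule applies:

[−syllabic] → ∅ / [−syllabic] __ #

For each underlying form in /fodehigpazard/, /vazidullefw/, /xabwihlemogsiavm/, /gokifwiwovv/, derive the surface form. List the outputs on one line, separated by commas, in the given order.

/fodehigpazard/: /d/ is the second consonant of a word-final cluster /rd/, so it deletes. → [fodehigpazar].
/vazidullefw/: /w/ is the second consonant of a word-final cluster /fw/, so it deletes. → [vazidullef].
/xabwihlemogsiavm/: /m/ is the second consonant of a word-final cluster /vm/, so it deletes. → [xabwihlemogsiav].
/gokifwiwovv/: /v/ is the second consonant of a word-final cluster /vv/, so it deletes. → [gokifwiwov].

fodehigpazar, vazidullef, xabwihlemogsiav, gokifwiwov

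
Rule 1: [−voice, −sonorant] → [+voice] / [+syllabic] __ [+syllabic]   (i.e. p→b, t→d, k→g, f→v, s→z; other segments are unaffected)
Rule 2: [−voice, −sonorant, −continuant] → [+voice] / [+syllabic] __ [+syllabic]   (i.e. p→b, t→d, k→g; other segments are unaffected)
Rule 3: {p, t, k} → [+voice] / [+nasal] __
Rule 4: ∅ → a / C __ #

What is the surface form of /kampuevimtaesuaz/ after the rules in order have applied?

Rule 1 (intervocalic voicing): /s/ is a voiceless obstruent between vowels /e/ and /u/, so it voices to [z]. /kampuevimtaesuaz/ → kampuevimtaezuaz.
Rule 2 (intervocalic voicing): no segment meets the environment; /kampuevimtaezuaz/ is unchanged.
Rule 3 (post-nasal voicing): /p/ is a voiceless stop immediately after the nasal /m/, so it voices to [b]. /t/ is a voiceless stop immediately after the nasal /m/, so it voices to [d]. /kampuevimtaezuaz/ → kambuevimdaezuaz.
Rule 4 (final a-epenthesis): the form ends in the consonant /z/, so [a] is inserted word-finally. /kambuevimdaezuaz/ → kambuevimdaezuaza.

kambuevimdaezuaza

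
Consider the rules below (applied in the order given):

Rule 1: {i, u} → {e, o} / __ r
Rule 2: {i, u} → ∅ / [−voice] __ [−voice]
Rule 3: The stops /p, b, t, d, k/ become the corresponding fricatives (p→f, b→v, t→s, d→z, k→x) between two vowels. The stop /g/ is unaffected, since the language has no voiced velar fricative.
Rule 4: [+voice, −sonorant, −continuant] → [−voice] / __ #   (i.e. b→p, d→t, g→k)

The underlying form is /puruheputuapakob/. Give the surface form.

poruheptuafaxop

Rule 1 (pre-rhotic lowering): /u/ is a high vowel immediately before /r/, so it lowers to [o]. /puruheputuapakob/ → poruheputuapakob.
Rule 2 (high vowel syncope): /u/ is a high vowel flanked by voiceless consonants /p/ and /t/, so it deletes. /poruheputuapakob/ → poruheptuapakob.
Rule 3 (intervocalic spirantization): /p/ is a stop between vowels /a/ and /a/, so it spirantizes to the fricative [f]. /k/ is a stop between vowels /a/ and /o/, so it spirantizes to the fricative [x]. /poruheptuapakob/ → poruheptuafaxob.
Rule 4 (final devoicing): /b/ is a voiced stop in word-final position, so it devoices to [p]. /poruheptuafaxob/ → poruheptuafaxop.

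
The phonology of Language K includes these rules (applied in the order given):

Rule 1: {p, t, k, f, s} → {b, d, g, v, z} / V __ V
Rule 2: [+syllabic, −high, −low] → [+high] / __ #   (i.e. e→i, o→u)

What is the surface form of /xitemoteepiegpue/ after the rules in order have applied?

Rule 1 (intervocalic voicing): /t/ is a voiceless obstruent between vowels /i/ and /e/, so it voices to [d]. /t/ is a voiceless obstruent between vowels /o/ and /e/, so it voices to [d]. /p/ is a voiceless obstruent between vowels /e/ and /i/, so it voices to [b]. /xitemoteepiegpue/ → xidemodeebiegpue.
Rule 2 (final vowel raising): /e/ is a mid vowel in word-final position, so it raises to [i]. /xidemodeebiegpue/ → xidemodeebiegpui.

xidemodeebiegpui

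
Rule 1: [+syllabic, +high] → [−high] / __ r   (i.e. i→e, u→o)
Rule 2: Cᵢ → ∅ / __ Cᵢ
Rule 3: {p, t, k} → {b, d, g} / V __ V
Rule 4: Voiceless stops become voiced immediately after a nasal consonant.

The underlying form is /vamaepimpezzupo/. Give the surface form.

vamaebimbezubo

Rule 1 (pre-rhotic lowering): no segment meets the environment; /vamaepimpezzupo/ is unchanged.
Rule 2 (degemination): /zz/ is a geminate; the first /z/ deletes. /vamaepimpezzupo/ → vamaepimpezupo.
Rule 3 (intervocalic voicing): /p/ is a voiceless stop between vowels /e/ and /i/, so it voices to [b]. /p/ is a voiceless stop between vowels /u/ and /o/, so it voices to [b]. /vamaepimpezupo/ → vamaebimpezubo.
Rule 4 (post-nasal voicing): /p/ is a voiceless stop immediately after the nasal /m/, so it voices to [b]. /vamaebimpezubo/ → vamaebimbezubo.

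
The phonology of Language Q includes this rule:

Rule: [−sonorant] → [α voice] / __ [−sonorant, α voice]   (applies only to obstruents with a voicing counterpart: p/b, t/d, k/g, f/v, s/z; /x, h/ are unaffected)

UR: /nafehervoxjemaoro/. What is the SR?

nafehervoxjemaoro

No segment of /nafehervoxjemaoro/ meets the structural description of the rule, so the form surfaces unchanged.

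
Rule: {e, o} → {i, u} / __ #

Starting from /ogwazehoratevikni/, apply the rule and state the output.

No segment of /ogwazehoratevikni/ meets the structural description of the rule, so the form surfaces unchanged.

ogwazehoratevikni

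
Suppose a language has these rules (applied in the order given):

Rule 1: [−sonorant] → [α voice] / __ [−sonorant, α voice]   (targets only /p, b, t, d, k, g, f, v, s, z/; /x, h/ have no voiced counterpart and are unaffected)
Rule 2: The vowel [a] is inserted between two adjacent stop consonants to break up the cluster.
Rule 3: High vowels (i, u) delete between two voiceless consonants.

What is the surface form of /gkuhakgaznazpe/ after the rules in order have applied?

Rule 1 (regressive voicing assimilation): /g/ precedes the voiceless obstruent /k/, so it devoices to [k] by assimilation. /k/ precedes the voiced obstruent /g/, so it voices to [g] by assimilation. /z/ precedes the voiceless obstruent /p/, so it devoices to [s] by assimilation. /gkuhakgaznazpe/ → kkuhaggaznaspe.
Rule 2 (stop-cluster a-epenthesis): /k/ and /k/ form a stop–stop cluster, so [a] is inserted between them. /g/ and /g/ form a stop–stop cluster, so [a] is inserted between them. /kkuhaggaznaspe/ → kakuhagagaznaspe.
Rule 3 (high vowel syncope): /u/ is a high vowel flanked by voiceless consonants /k/ and /h/, so it deletes. /kakuhagagaznaspe/ → kakhagagaznaspe.

kakhagagaznaspe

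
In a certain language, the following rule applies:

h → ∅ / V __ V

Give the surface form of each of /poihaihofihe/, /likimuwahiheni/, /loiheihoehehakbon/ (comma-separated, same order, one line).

/poihaihofihe/: /h/ occurs between vowels /i/ and /a/, so it deletes. /h/ occurs between vowels /i/ and /o/, so it deletes. /h/ occurs between vowels /i/ and /e/, so it deletes. → [poiaiofie].
/likimuwahiheni/: /h/ occurs between vowels /a/ and /i/, so it deletes. /h/ occurs between vowels /i/ and /e/, so it deletes. → [likimuwaieni].
/loiheihoehehakbon/: /h/ occurs between vowels /i/ and /e/, so it deletes. /h/ occurs between vowels /i/ and /o/, so it deletes. /h/ occurs between vowels /e/ and /e/, so it deletes. /h/ occurs between vowels /e/ and /a/, so it deletes. → [loieioeeakbon].

poiaiofie, likimuwaieni, loieioeeakbon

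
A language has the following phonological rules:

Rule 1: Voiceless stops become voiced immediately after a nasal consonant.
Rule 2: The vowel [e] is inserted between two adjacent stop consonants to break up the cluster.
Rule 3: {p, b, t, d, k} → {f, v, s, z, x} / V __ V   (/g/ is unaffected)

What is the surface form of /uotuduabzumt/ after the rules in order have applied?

Rule 1 (post-nasal voicing): /t/ is a voiceless stop immediately after the nasal /m/, so it voices to [d]. /uotuduabzumt/ → uotuduabzumd.
Rule 2 (stop-cluster e-epenthesis): no segment meets the environment; /uotuduabzumd/ is unchanged.
Rule 3 (intervocalic spirantization): /t/ is a stop between vowels /o/ and /u/, so it spirantizes to the fricative [s]. /d/ is a stop between vowels /u/ and /u/, so it spirantizes to the fricative [z]. /uotuduabzumd/ → uosuzuabzumd.

uosuzuabzumd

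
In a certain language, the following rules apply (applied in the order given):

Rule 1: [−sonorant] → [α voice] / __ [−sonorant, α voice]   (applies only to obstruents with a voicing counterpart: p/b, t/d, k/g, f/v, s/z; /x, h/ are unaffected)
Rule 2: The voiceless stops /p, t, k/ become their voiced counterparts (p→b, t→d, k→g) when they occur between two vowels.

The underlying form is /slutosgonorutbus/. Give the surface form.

Rule 1 (regressive voicing assimilation): /s/ precedes the voiced obstruent /g/, so it voices to [z] by assimilation. /t/ precedes the voiced obstruent /b/, so it voices to [d] by assimilation. /slutosgonorutbus/ → slutozgonorudbus.
Rule 2 (intervocalic voicing): /t/ is a voiceless stop between vowels /u/ and /o/, so it voices to [d]. /slutozgonorudbus/ → sludozgonorudbus.

sludozgonorudbus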